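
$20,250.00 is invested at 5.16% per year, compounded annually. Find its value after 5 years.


Formula: FV = P * (1 + r)^n
Substituting: FV = $20,250.00 * (1 + 0.0516)^5
Growth factor: (1.0516)^5 = 1.286035
FV = $20,250.00 * 1.286035 = $26,042.21

$26,042.21


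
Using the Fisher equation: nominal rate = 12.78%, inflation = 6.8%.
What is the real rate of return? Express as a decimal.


Formula: (1 + r_real) = (1 + r_nom) / (1 + inflation)
Substituting: (1 + r_real) = 1.1278 / 1.068
(1 + r_real) = 1.055993
r_real = 1.055993 - 1 = 0.055993

0.055993


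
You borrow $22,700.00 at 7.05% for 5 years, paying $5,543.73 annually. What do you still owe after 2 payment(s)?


Formula: Balance = PV*(1+r)^k - PMT*((1+r)^k - 1)/r
Growth: (1 + 0.0705)^2 = 1.14597
Accumulated factor: ((1+r)^k - 1)/r = 2.0705
Balance = $22,700.00 * 1.14597 - $5,543.73 * 2.0705
Balance = $14,535.23

$14,535.23


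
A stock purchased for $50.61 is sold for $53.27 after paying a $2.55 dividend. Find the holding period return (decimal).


Formula: HPR = (P1 - P0 + D) / P0
Gain: $53.27 - $50.61 + $2.55 = $5.21
HPR = $5.21 / $50.61 = 0.1029

0.1029


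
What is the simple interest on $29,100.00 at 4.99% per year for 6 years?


Formula: I = P * r * t
Substituting: I = $29,100.00 * 0.0499 * 6
Step: I = $29,100.00 * 0.2994
I = $8,712.54

$8,712.54


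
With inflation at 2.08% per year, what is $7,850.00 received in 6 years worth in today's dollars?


Formula: Real value = nominal / (1 + inflation)^years
Price level: (1 + 0.0208)^6 = 1.131472
Real value = $7,850.00 / 1.131472 = $6,937.86

$6,937.86


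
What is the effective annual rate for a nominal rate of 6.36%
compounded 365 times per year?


Formula: EAR = (1 + r/m)^m - 1
Period rate: r/m = 0.0636 / 365 = 0.000174
Compounding: (1 + 0.000174)^365 = 1.06566
EAR = 1.06566 - 1 = 0.06566

0.06566


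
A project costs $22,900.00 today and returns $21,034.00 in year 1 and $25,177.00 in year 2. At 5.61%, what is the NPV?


Formula: NPV = C0 + C1/(1+r) + C2/(1+r)^2
Discount C1: $21,034.00 / (1 + 0.0561) = $19,916.67
Discount C2: $25,177.00 / (1 + 0.0561)^2 = $22,573.24
NPV = -$22,900.00 + $19,916.67 + $22,573.24 = $19,589.91

$19,589.91


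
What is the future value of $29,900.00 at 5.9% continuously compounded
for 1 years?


Formula: FV = P * e^(r*t)
Exponent: r*t = 0.059 * 1 = 0.059
e^(0.059) = 1.060775
FV = $29,900.00 * 1.060775 = $31,717.18

$31,717.18


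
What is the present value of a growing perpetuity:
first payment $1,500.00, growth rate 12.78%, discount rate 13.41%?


Formula: PV = C / (r - g)
Spread: r - g = 0.1341 - 0.1278 = 0.0063
Substituting: PV = $1,500.00 / 0.0063
PV = $238,095.24

$238,095.24


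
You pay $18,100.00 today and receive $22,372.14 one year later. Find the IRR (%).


Formula: IRR = C1/C0 - 1
Substituting: IRR = $22,372.14 / $18,100.00 - 1
Ratio: 1.23603 - 1 = 0.23603
IRR = 23.603%

23.603%


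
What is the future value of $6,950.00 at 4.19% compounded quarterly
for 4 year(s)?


Formula: FV = P * (1 + r/m)^(m*t)
Period rate: r/m = 0.0419 / 4 = 0.010475
Total periods: m*t = 4 * 4 = 16
Growth factor: (1 + 0.010475)^16 = 1.181433
FV = $6,950.00 * 1.181433 = $8,210.96

$8,210.96


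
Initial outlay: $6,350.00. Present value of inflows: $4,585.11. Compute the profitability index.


Formula: PI = PV(cash flows) / initial investment
Substituting: PI = $4,585.11 / $6,350.00
PI = 0.7221

0.7221


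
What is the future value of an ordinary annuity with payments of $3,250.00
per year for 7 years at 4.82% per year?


Formula: FV = PMT * ((1+r)^n - 1) / r
Growth factor: (1 + 0.0482)^7 = 1.390302
Numerator: 1.390302 - 1 = 0.390302
FV = $3,250.00 * 0.390302 / 0.0482 = $26,317.03

$26,317.03


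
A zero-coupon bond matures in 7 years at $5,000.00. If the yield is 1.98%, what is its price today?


Formula: Price = FV / (1 + r)^n
Substituting: Price = $5,000.00 / (1 + 0.0198)^7
Discount factor: (1.0198)^7 = 1.14711
Price = $5,000.00 / 1.14711 = $4,358.78

$4,358.78


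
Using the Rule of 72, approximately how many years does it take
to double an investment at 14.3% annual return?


Formula: Years ≈ 72 / r
Substituting: Years ≈ 72 / 14.3
Years ≈ 5.0

5.0 years


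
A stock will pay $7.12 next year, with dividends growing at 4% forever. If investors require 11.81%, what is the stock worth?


Formula: P = D1 / (r - g)
Spread: r - g = 0.1181 - 0.04 = 0.0781
Substituting: P = $7.12 / 0.0781
P = $91.17

$91.17


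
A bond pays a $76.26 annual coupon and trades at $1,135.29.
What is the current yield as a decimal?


Formula: Current yield = annual coupon / price
Substituting: CY = $76.26 / $1,135.29
CY = 0.067172

0.067172


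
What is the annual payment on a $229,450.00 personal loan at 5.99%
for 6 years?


Formula: PMT = PV * r / (1 - (1+r)^(-n))
Denominator: 1 - (1 + 0.0599)^(-6) = 0.29464
Numerator: $229,450.00 * 0.0599 = 13744.055
PMT = 13744.055 / 0.29464 = $46,646.90

$46,646.90


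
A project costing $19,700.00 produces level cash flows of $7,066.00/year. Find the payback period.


Formula: Payback = investment / annual cash flow
Substituting: Payback = $19,700.00 / $7,066.00
Payback = 2.788 years

2.788 years


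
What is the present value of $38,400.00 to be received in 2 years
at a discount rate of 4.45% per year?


Formula: PV = FV / (1 + r)^n
Substituting: PV = $38,400.00 / (1 + 0.0445)^2
Discount factor: (1.0445)^2 = 1.09098
PV = $38,400.00 / 1.09098 = $35,197.70

$35,197.70


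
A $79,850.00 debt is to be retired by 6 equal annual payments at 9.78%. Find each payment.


Formula: PMT = PV * r / (1 - (1+r)^(-n))
Denominator: 1 - (1 + 0.0978)^(-6) = 0.428705
Numerator: $79,850.00 * 0.0978 = 7809.33
PMT = 7809.33 / 0.428705 = $18,216.10

$18,216.10


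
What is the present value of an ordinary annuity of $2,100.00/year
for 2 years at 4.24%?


Formula: PV = PMT * (1 - (1+r)^(-n)) / r
Discount factor: (1 + 0.0424)^(-2) = 0.920304
Bracket: 1 - 0.920304 = 0.079696
PV = $2,100.00 * 0.079696 / 0.0424 = $3,947.22

$3,947.22


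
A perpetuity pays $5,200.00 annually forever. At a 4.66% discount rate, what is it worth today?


Formula: PV = C / r
Substituting: PV = $5,200.00 / 0.0466
PV = $111,587.98

$111,587.98


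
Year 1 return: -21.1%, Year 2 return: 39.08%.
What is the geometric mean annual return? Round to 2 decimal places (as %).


Formula: Geometric mean = ((1+r1)*(1+r2))^(1/2) - 1
Product: (1 + -0.211) * (1 + 0.3908) = 0.789 * 1.3908 = 1.097341
Square root: 1.097341^0.5 = 1.047541
Geometric mean = 1.047541 - 1 = 0.047541
As percentage: 4.75%

4.75%


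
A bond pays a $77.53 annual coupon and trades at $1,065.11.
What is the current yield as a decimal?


Formula: Current yield = annual coupon / price
Substituting: CY = $77.53 / $1,065.11
CY = 0.072791

0.072791


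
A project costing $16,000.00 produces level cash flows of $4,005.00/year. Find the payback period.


Formula: Payback = investment / annual cash flow
Substituting: Payback = $16,000.00 / $4,005.00
Payback = 3.995 years

3.995 years


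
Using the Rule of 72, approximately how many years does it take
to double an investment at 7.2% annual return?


Formula: Years ≈ 72 / r
Substituting: Years ≈ 72 / 7.2
Years ≈ 10.0

10.0 years


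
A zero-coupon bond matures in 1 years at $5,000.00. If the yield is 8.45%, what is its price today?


Formula: Price = FV / (1 + r)^n
Substituting: Price = $5,000.00 / (1 + 0.0845)^1
Discount factor: (1.0845)^1 = 1.0845
Price = $5,000.00 / 1.0845 = $4,610.42

$4,610.42


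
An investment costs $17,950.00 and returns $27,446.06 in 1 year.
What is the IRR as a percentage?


Formula: IRR = C1/C0 - 1
Substituting: IRR = $27,446.06 / $17,950.00 - 1
Ratio: 1.529028 - 1 = 0.529028
IRR = 52.9028%

52.9028%


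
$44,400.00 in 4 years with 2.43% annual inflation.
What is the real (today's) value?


Formula: Real value = nominal / (1 + inflation)^years
Price level: (1 + 0.0243)^4 = 1.100801
Real value = $44,400.00 / 1.100801 = $40,334.28

$40,334.28


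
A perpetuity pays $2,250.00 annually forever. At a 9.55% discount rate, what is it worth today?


Formula: PV = C / r
Substituting: PV = $2,250.00 / 0.0955
PV = $23,560.21

$23,560.21


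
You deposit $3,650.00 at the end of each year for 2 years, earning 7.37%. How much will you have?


Formula: FV = PMT * ((1+r)^n - 1) / r
Growth factor: (1 + 0.0737)^2 = 1.152832
Numerator: 1.152832 - 1 = 0.152832
FV = $3,650.00 * 0.152832 / 0.0737 = $7,569.01

$7,569.01


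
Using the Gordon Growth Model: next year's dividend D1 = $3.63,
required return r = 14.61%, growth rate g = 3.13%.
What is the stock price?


Formula: P = D1 / (r - g)
Spread: r - g = 0.1461 - 0.0313 = 0.1148
Substituting: P = $3.63 / 0.1148
P = $31.62

$31.62


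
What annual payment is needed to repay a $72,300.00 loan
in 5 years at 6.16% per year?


Formula: PMT = PV * r / (1 - (1+r)^(-n))
Denominator: 1 - (1 + 0.0616)^(-5) = 0.258356
Numerator: $72,300.00 * 0.0616 = 4453.68
PMT = 4453.68 / 0.258356 = $17,238.53

$17,238.53


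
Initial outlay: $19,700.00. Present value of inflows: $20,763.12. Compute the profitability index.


Formula: PI = PV(cash flows) / initial investment
Substituting: PI = $20,763.12 / $19,700.00
PI = 1.054

1.054


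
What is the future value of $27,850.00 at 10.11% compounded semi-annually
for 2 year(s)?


Formula: FV = P * (1 + r/m)^(m*t)
Period rate: r/m = 0.1011 / 2 = 0.05055
Total periods: m*t = 2 * 2 = 4
Growth factor: (1 + 0.05055)^4 = 1.218055
FV = $27,850.00 * 1.218055 = $33,922.83

$33,922.83


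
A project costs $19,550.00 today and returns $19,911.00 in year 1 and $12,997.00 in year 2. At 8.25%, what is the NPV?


Formula: NPV = C0 + C1/(1+r) + C2/(1+r)^2
Discount C1: $19,911.00 / (1 + 0.0825) = $18,393.53
Discount C2: $12,997.00 / (1 + 0.0825)^2 = $11,091.42
NPV = -$19,550.00 + $18,393.53 + $11,091.42 = $9,934.96

$9,934.96


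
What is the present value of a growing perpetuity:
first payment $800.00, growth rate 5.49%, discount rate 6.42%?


Formula: PV = C / (r - g)
Spread: r - g = 0.0642 - 0.0549 = 0.0093
Substituting: PV = $800.00 / 0.0093
PV = $86,021.51

$86,021.51


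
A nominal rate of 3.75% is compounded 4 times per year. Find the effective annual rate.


Formula: EAR = (1 + r/m)^m - 1
Period rate: r/m = 0.0375 / 4 = 0.009375
Compounding: (1 + 0.009375)^4 = 1.038031
EAR = 1.038031 - 1 = 0.038031

0.038031


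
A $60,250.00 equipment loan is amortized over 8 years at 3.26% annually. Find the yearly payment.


Formula: PMT = PV * r / (1 - (1+r)^(-n))
Denominator: 1 - (1 + 0.0326)^(-8) = 0.226353
Numerator: $60,250.00 * 0.0326 = 1964.15
PMT = 1964.15 / 0.226353 = $8,677.39

$8,677.39


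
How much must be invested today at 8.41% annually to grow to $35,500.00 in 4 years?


Formula: PV = FV / (1 + r)^n
Substituting: PV = $35,500.00 / (1 + 0.0841)^4
Discount factor: (1.0841)^4 = 1.381266
PV = $35,500.00 / 1.381266 = $25,701.06

$25,701.06


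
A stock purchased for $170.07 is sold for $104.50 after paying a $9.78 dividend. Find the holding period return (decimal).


Formula: HPR = (P1 - P0 + D) / P0
Gain: $104.50 - $170.07 + $9.78 = -$55.79
HPR = -$55.79 / $170.07 = -0.328

-0.328


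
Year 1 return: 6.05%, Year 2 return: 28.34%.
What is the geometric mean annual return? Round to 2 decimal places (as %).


Formula: Geometric mean = ((1+r1)*(1+r2))^(1/2) - 1
Product: (1 + 0.0605) * (1 + 0.2834) = 1.0605 * 1.2834 = 1.361046
Square root: 1.361046^0.5 = 1.166639
Geometric mean = 1.166639 - 1 = 0.166639
As percentage: 16.66%

16.66%


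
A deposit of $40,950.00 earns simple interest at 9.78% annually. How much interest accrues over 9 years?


Formula: I = P * r * t
Substituting: I = $40,950.00 * 0.0978 * 9
Step: I = $40,950.00 * 0.8802
I = $36,044.19

$36,044.19


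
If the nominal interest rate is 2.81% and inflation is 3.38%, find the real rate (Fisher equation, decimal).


Formula: (1 + r_real) = (1 + r_nom) / (1 + inflation)
Substituting: (1 + r_real) = 1.0281 / 1.0338
(1 + r_real) = 0.994486
r_real = 0.994486 - 1 = -0.005514

-0.005514


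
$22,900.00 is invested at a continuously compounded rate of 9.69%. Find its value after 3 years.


Formula: FV = P * e^(r*t)
Exponent: r*t = 0.0969 * 3 = 0.2907
e^(0.2907) = 1.337363
FV = $22,900.00 * 1.337363 = $30,625.62

$30,625.62


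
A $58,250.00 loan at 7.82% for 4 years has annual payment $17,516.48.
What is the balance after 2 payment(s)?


Formula: Balance = PV*(1+r)^k - PMT*((1+r)^k - 1)/r
Growth: (1 + 0.0782)^2 = 1.162515
Accumulated factor: ((1+r)^k - 1)/r = 2.0782
Balance = $58,250.00 * 1.162515 - $17,516.48 * 2.0782
Balance = $31,313.76

$31,313.76


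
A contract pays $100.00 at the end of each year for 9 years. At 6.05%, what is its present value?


Formula: PV = PMT * (1 - (1+r)^(-n)) / r
Discount factor: (1 + 0.0605)^(-9) = 0.589392
Bracket: 1 - 0.589392 = 0.410608
PV = $100.00 * 0.410608 / 0.0605 = $678.69

$678.69


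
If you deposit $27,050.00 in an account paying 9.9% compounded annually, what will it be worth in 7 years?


Formula: FV = P * (1 + r)^n
Substituting: FV = $27,050.00 * (1 + 0.099)^7
Growth factor: (1.099)^7 = 1.93635
FV = $27,050.00 * 1.93635 = $52,378.27

$52,378.27


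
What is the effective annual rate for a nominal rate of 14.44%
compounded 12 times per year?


Formula: EAR = (1 + r/m)^m - 1
Period rate: r/m = 0.1444 / 12 = 0.012033
Compounding: (1 + 0.012033)^12 = 1.154351
EAR = 1.154351 - 1 = 0.154351

0.154351


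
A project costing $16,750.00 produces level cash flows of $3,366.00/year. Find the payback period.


Formula: Payback = investment / annual cash flow
Substituting: Payback = $16,750.00 / $3,366.00
Payback = 4.9762 years

4.9762 years


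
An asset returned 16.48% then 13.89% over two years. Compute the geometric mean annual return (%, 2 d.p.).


Formula: Geometric mean = ((1+r1)*(1+r2))^(1/2) - 1
Product: (1 + 0.1648) * (1 + 0.1389) = 1.1648 * 1.1389 = 1.326591
Square root: 1.326591^0.5 = 1.151777
Geometric mean = 1.151777 - 1 = 0.151777
As percentage: 15.18%

15.18%


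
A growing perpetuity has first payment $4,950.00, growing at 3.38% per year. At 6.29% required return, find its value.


Formula: PV = C / (r - g)
Spread: r - g = 0.0629 - 0.0338 = 0.0291
Substituting: PV = $4,950.00 / 0.0291
PV = $170,103.09

$170,103.09


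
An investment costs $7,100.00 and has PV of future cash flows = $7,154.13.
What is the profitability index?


Formula: PI = PV(cash flows) / initial investment
Substituting: PI = $7,154.13 / $7,100.00
PI = 1.0076

1.0076


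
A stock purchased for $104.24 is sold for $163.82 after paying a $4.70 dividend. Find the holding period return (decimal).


Formula: HPR = (P1 - P0 + D) / P0
Gain: $163.82 - $104.24 + $4.70 = $64.28
HPR = $64.28 / $104.24 = 0.6167

0.6167


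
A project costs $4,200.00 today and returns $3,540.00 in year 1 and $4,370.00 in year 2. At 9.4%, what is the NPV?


Formula: NPV = C0 + C1/(1+r) + C2/(1+r)^2
Discount C1: $3,540.00 / (1 + 0.094) = $3,235.83
Discount C2: $4,370.00 / (1 + 0.094)^2 = $3,651.29
NPV = -$4,200.00 + $3,235.83 + $3,651.29 = $2,687.13

$2,687.13


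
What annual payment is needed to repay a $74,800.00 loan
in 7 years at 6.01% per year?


Formula: PMT = PV * r / (1 - (1+r)^(-n))
Denominator: 1 - (1 + 0.0601)^(-7) = 0.335382
Numerator: $74,800.00 * 0.0601 = 4495.48
PMT = 4495.48 / 0.335382 = $13,404.06

$13,404.06


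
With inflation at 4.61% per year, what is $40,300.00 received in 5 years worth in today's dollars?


Formula: Real value = nominal / (1 + inflation)^years
Price level: (1 + 0.0461)^5 = 1.252755
Real value = $40,300.00 / 1.252755 = $32,169.11

$32,169.11


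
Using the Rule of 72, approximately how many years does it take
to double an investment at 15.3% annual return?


Formula: Years ≈ 72 / r
Substituting: Years ≈ 72 / 15.3
Years ≈ 4.7

4.7 years


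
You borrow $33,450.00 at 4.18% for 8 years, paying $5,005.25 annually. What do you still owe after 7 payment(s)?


Formula: Balance = PV*(1+r)^k - PMT*((1+r)^k - 1)/r
Growth: (1 + 0.0418)^7 = 1.331958
Accumulated factor: ((1+r)^k - 1)/r = 7.941575
Balance = $33,450.00 * 1.331958 - $5,005.25 * 7.941575
Balance = $4,804.42

$4,804.42


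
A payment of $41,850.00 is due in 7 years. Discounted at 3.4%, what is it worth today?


Formula: PV = FV / (1 + r)^n
Substituting: PV = $41,850.00 / (1 + 0.034)^7
Discount factor: (1.034)^7 = 1.263699
PV = $41,850.00 / 1.263699 = $33,117.05

$33,117.05


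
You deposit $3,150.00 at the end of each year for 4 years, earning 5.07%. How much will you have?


Formula: FV = PMT * ((1+r)^n - 1) / r
Growth factor: (1 + 0.0507)^4 = 1.218751
Numerator: 1.218751 - 1 = 0.218751
FV = $3,150.00 * 0.218751 / 0.0507 = $13,591.03

$13,591.03


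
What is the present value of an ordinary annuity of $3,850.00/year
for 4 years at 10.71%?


Formula: PV = PMT * (1 - (1+r)^(-n)) / r
Discount factor: (1 + 0.1071)^(-4) = 0.66566
Bracket: 1 - 0.66566 = 0.33434
PV = $3,850.00 * 0.33434 / 0.1071 = $12,018.75

$12,018.75


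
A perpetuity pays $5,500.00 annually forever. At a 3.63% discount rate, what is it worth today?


Formula: PV = C / r
Substituting: PV = $5,500.00 / 0.0363
PV = $151,515.15

$151,515.15


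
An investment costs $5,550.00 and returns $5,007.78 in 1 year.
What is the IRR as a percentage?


Formula: IRR = C1/C0 - 1
Substituting: IRR = $5,007.78 / $5,550.00 - 1
Ratio: 0.902303 - 1 = -0.097697
IRR = -9.7697%

-9.7697%


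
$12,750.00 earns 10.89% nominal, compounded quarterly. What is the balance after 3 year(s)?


Formula: FV = P * (1 + r/m)^(m*t)
Period rate: r/m = 0.1089 / 4 = 0.027225
Total periods: m*t = 4 * 3 = 12
Growth factor: (1 + 0.027225)^12 = 1.380343
FV = $12,750.00 * 1.380343 = $17,599.37

$17,599.37


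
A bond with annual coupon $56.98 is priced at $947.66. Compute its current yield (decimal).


Formula: Current yield = annual coupon / price
Substituting: CY = $56.98 / $947.66
CY = 0.060127

0.060127


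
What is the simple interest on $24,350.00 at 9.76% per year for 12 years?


Formula: I = P * r * t
Substituting: I = $24,350.00 * 0.0976 * 12
Step: I = $24,350.00 * 1.1712
I = $28,518.72

$28,518.72


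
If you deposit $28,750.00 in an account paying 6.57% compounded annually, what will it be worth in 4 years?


Formula: FV = P * (1 + r)^n
Substituting: FV = $28,750.00 * (1 + 0.0657)^4
Growth factor: (1.0657)^4 = 1.289852
FV = $28,750.00 * 1.289852 = $37,083.24

$37,083.24


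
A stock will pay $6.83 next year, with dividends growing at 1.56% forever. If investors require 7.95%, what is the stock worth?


Formula: P = D1 / (r - g)
Spread: r - g = 0.0795 - 0.0156 = 0.0639
Substituting: P = $6.83 / 0.0639
P = $106.89

$106.89


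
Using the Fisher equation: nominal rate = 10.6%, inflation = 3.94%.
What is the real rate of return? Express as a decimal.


Formula: (1 + r_real) = (1 + r_nom) / (1 + inflation)
Substituting: (1 + r_real) = 1.106 / 1.0394
(1 + r_real) = 1.064075
r_real = 1.064075 - 1 = 0.064075

0.064075


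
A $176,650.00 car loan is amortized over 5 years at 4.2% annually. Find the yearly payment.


Formula: PMT = PV * r / (1 - (1+r)^(-n))
Denominator: 1 - (1 + 0.042)^(-5) = 0.185931
Numerator: $176,650.00 * 0.042 = 7419.3
PMT = 7419.3 / 0.185931 = $39,903.59

$39,903.59


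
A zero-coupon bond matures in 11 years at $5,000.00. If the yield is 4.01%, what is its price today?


Formula: Price = FV / (1 + r)^n
Substituting: Price = $5,000.00 / (1 + 0.0401)^11
Discount factor: (1.0401)^11 = 1.541083
Price = $5,000.00 / 1.541083 = $3,244.47

$3,244.47


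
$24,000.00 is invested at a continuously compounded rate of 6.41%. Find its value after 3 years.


Formula: FV = P * e^(r*t)
Exponent: r*t = 0.0641 * 3 = 0.1923
e^(0.1923) = 1.212034
FV = $24,000.00 * 1.212034 = $29,088.82

$29,088.82


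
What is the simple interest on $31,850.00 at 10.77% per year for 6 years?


Formula: I = P * r * t
Substituting: I = $31,850.00 * 0.1077 * 6
Step: I = $31,850.00 * 0.6462
I = $20,581.47

$20,581.47


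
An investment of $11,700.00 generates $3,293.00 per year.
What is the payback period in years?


Formula: Payback = investment / annual cash flow
Substituting: Payback = $11,700.00 / $3,293.00
Payback = 3.553 years

3.553 years


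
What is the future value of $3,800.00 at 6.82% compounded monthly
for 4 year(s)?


Formula: FV = P * (1 + r/m)^(m*t)
Period rate: r/m = 0.0682 / 12 = 0.005683
Total periods: m*t = 12 * 4 = 48
Growth factor: (1 + 0.005683)^48 = 1.312623
FV = $3,800.00 * 1.312623 = $4,987.97

$4,987.97


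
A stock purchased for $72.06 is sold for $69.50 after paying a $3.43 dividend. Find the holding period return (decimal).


Formula: HPR = (P1 - P0 + D) / P0
Gain: $69.50 - $72.06 + $3.43 = $0.87
HPR = $0.87 / $72.06 = 0.0121

0.0121


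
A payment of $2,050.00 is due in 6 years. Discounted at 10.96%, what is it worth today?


Formula: PV = FV / (1 + r)^n
Substituting: PV = $2,050.00 / (1 + 0.1096)^6
Discount factor: (1.1096)^6 = 1.866374
PV = $2,050.00 / 1.866374 = $1,098.39

$1,098.39


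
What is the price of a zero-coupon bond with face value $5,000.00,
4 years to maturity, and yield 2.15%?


Formula: Price = FV / (1 + r)^n
Substituting: Price = $5,000.00 / (1 + 0.0215)^4
Discount factor: (1.0215)^4 = 1.088813
Price = $5,000.00 / 1.088813 = $4,592.15

$4,592.15


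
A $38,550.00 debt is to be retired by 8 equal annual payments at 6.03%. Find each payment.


Formula: PMT = PV * r / (1 - (1+r)^(-n))
Denominator: 1 - (1 + 0.0603)^(-8) = 0.374006
Numerator: $38,550.00 * 0.0603 = 2324.565
PMT = 2324.565 / 0.374006 = $6,215.31

$6,215.31


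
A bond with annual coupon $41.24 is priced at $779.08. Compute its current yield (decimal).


Formula: Current yield = annual coupon / price
Substituting: CY = $41.24 / $779.08
CY = 0.052934

0.052934


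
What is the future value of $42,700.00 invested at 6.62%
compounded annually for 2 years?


Formula: FV = P * (1 + r)^n
Substituting: FV = $42,700.00 * (1 + 0.0662)^2
Growth factor: (1.0662)^2 = 1.136782
FV = $42,700.00 * 1.136782 = $48,540.61

$48,540.61


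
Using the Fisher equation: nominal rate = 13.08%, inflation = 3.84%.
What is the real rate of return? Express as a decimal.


Formula: (1 + r_real) = (1 + r_nom) / (1 + inflation)
Substituting: (1 + r_real) = 1.1308 / 1.0384
(1 + r_real) = 1.088983
r_real = 1.088983 - 1 = 0.088983

0.088983


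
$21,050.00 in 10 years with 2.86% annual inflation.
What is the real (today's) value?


Formula: Real value = nominal / (1 + inflation)^years
Price level: (1 + 0.0286)^10 = 1.325761
Real value = $21,050.00 / 1.325761 = $15,877.67

$15,877.67


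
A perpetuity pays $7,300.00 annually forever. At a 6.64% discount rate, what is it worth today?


Formula: PV = C / r
Substituting: PV = $7,300.00 / 0.0664
PV = $109,939.76

$109,939.76


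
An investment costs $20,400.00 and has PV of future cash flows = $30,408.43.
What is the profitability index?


Formula: PI = PV(cash flows) / initial investment
Substituting: PI = $30,408.43 / $20,400.00
PI = 1.4906

1.4906


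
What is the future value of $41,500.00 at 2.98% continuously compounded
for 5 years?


Formula: FV = P * e^(r*t)
Exponent: r*t = 0.0298 * 5 = 0.149
e^(0.149) = 1.160673
FV = $41,500.00 * 1.160673 = $48,167.93

$48,167.93


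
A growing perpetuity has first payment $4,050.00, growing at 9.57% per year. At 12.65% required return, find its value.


Formula: PV = C / (r - g)
Spread: r - g = 0.1265 - 0.0957 = 0.0308
Substituting: PV = $4,050.00 / 0.0308
PV = $131,493.51

$131,493.51


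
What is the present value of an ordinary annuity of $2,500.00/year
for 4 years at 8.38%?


Formula: PV = PMT * (1 - (1+r)^(-n)) / r
Discount factor: (1 + 0.0838)^(-4) = 0.724775
Bracket: 1 - 0.724775 = 0.275225
PV = $2,500.00 * 0.275225 / 0.0838 = $8,210.76

$8,210.76


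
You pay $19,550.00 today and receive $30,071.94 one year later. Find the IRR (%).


Formula: IRR = C1/C0 - 1
Substituting: IRR = $30,071.94 / $19,550.00 - 1
Ratio: 1.538207 - 1 = 0.538207
IRR = 53.8207%

53.8207%


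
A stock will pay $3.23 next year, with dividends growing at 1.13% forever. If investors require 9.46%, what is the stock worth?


Formula: P = D1 / (r - g)
Spread: r - g = 0.0946 - 0.0113 = 0.0833
Substituting: P = $3.23 / 0.0833
P = $38.78

$38.78


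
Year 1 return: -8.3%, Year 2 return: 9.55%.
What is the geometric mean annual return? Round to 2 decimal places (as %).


Formula: Geometric mean = ((1+r1)*(1+r2))^(1/2) - 1
Product: (1 + -0.083) * (1 + 0.0955) = 0.917 * 1.0955 = 1.004574
Square root: 1.004574^0.5 = 1.002284
Geometric mean = 1.002284 - 1 = 0.002284
As percentage: 0.23%

0.23%


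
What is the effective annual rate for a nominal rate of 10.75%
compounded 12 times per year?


Formula: EAR = (1 + r/m)^m - 1
Period rate: r/m = 0.1075 / 12 = 0.008958
Compounding: (1 + 0.008958)^12 = 1.112958
EAR = 1.112958 - 1 = 0.112958

0.112958


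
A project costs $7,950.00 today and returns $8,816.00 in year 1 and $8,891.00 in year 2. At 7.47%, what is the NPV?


Formula: NPV = C0 + C1/(1+r) + C2/(1+r)^2
Discount C1: $8,816.00 / (1 + 0.0747) = $8,203.22
Discount C2: $8,891.00 / (1 + 0.0747)^2 = $7,697.97
NPV = -$7,950.00 + $8,203.22 + $7,697.97 = $7,951.19

$7,951.19


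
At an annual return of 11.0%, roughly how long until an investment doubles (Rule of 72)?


Formula: Years ≈ 72 / r
Substituting: Years ≈ 72 / 11.0
Years ≈ 6.5

6.5 years


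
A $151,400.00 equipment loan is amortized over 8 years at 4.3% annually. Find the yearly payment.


Formula: PMT = PV * r / (1 - (1+r)^(-n))
Denominator: 1 - (1 + 0.043)^(-8) = 0.285955
Numerator: $151,400.00 * 0.043 = 6510.2
PMT = 6510.2 / 0.285955 = $22,766.51

$22,766.51


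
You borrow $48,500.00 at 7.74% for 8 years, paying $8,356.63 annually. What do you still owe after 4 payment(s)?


Formula: Balance = PV*(1+r)^k - PMT*((1+r)^k - 1)/r
Growth: (1 + 0.0774)^4 = 1.347435
Accumulated factor: ((1+r)^k - 1)/r = 4.488827
Balance = $48,500.00 * 1.347435 - $8,356.63 * 4.488827
Balance = $27,839.14

$27,839.14


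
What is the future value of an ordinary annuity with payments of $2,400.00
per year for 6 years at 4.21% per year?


Formula: FV = PMT * ((1+r)^n - 1) / r
Growth factor: (1 + 0.0421)^6 = 1.280726
Numerator: 1.280726 - 1 = 0.280726
FV = $2,400.00 * 0.280726 / 0.0421 = $16,003.41

$16,003.41


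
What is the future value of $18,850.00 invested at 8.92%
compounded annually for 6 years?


Formula: FV = P * (1 + r)^n
Substituting: FV = $18,850.00 * (1 + 0.0892)^6
Growth factor: (1.0892)^6 = 1.669728
FV = $18,850.00 * 1.669728 = $31,474.38

$31,474.38


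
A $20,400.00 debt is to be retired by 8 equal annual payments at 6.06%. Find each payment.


Formula: PMT = PV * r / (1 - (1+r)^(-n))
Denominator: 1 - (1 + 0.0606)^(-8) = 0.375422
Numerator: $20,400.00 * 0.0606 = 1236.24
PMT = 1236.24 / 0.375422 = $3,292.94

$3,292.94


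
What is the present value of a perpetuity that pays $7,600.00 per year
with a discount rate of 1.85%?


Formula: PV = C / r
Substituting: PV = $7,600.00 / 0.0185
PV = $410,810.81

$410,810.81


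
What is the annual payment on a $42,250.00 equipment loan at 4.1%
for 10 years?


Formula: PMT = PV * r / (1 - (1+r)^(-n))
Denominator: 1 - (1 + 0.041)^(-10) = 0.330897
Numerator: $42,250.00 * 0.041 = 1732.25
PMT = 1732.25 / 0.330897 = $5,235.01

$5,235.01


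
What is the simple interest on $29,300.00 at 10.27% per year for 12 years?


Formula: I = P * r * t
Substituting: I = $29,300.00 * 0.1027 * 12
Step: I = $29,300.00 * 1.2324
I = $36,109.32

$36,109.32


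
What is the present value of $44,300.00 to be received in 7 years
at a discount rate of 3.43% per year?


Formula: PV = FV / (1 + r)^n
Substituting: PV = $44,300.00 / (1 + 0.0343)^7
Discount factor: (1.0343)^7 = 1.266268
PV = $44,300.00 / 1.266268 = $34,984.69

$34,984.69


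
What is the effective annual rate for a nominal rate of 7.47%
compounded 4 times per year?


Formula: EAR = (1 + r/m)^m - 1
Period rate: r/m = 0.0747 / 4 = 0.018675
Compounding: (1 + 0.018675)^4 = 1.076819
EAR = 1.076819 - 1 = 0.076819

0.076819


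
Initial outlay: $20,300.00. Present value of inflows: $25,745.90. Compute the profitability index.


Formula: PI = PV(cash flows) / initial investment
Substituting: PI = $25,745.90 / $20,300.00
PI = 1.2683

1.2683


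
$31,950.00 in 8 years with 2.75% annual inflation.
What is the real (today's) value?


Formula: Real value = nominal / (1 + inflation)^years
Price level: (1 + 0.0275)^8 = 1.242381
Real value = $31,950.00 / 1.242381 = $25,716.76

$25,716.76


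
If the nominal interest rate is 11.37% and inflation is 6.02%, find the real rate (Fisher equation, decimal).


Formula: (1 + r_real) = (1 + r_nom) / (1 + inflation)
Substituting: (1 + r_real) = 1.1137 / 1.0602
(1 + r_real) = 1.050462
r_real = 1.050462 - 1 = 0.050462

0.050462


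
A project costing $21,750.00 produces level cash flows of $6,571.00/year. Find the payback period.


Formula: Payback = investment / annual cash flow
Substituting: Payback = $21,750.00 / $6,571.00
Payback = 3.31 years

3.31 years


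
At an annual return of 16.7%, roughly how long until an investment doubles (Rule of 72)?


Formula: Years ≈ 72 / r
Substituting: Years ≈ 72 / 16.7
Years ≈ 4.3

4.3 years


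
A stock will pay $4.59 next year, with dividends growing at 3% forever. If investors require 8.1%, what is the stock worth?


Formula: P = D1 / (r - g)
Spread: r - g = 0.081 - 0.03 = 0.051
Substituting: P = $4.59 / 0.051
P = $90.00

$90.00


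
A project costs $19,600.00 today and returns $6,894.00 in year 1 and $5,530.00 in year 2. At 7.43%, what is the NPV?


Formula: NPV = C0 + C1/(1+r) + C2/(1+r)^2
Discount C1: $6,894.00 / (1 + 0.0743) = $6,417.20
Discount C2: $5,530.00 / (1 + 0.0743)^2 = $4,791.53
NPV = -$19,600.00 + $6,417.20 + $4,791.53 = -$8,391.27

-$8,391.27


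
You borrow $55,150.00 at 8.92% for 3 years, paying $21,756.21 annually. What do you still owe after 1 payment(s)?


Formula: Balance = PV*(1+r)^k - PMT*((1+r)^k - 1)/r
Growth: (1 + 0.0892)^1 = 1.0892
Accumulated factor: ((1+r)^k - 1)/r = 1.0
Balance = $55,150.00 * 1.0892 - $21,756.21 * 1.0
Balance = $38,313.17

$38,313.17


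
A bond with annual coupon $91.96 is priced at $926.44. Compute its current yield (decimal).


Formula: Current yield = annual coupon / price
Substituting: CY = $91.96 / $926.44
CY = 0.099262

0.099262


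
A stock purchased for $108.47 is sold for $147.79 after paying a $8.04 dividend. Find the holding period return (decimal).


Formula: HPR = (P1 - P0 + D) / P0
Gain: $147.79 - $108.47 + $8.04 = $47.36
HPR = $47.36 / $108.47 = 0.4366

0.4366


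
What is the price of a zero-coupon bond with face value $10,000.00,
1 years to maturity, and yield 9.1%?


Formula: Price = FV / (1 + r)^n
Substituting: Price = $10,000.00 / (1 + 0.091)^1
Discount factor: (1.091)^1 = 1.091
Price = $10,000.00 / 1.091 = $9,165.90

$9,165.90


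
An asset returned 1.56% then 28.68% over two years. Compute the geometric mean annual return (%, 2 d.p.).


Formula: Geometric mean = ((1+r1)*(1+r2))^(1/2) - 1
Product: (1 + 0.0156) * (1 + 0.2868) = 1.0156 * 1.2868 = 1.306874
Square root: 1.306874^0.5 = 1.143186
Geometric mean = 1.143186 - 1 = 0.143186
As percentage: 14.32%

14.32%


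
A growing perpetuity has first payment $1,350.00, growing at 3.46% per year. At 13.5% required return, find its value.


Formula: PV = C / (r - g)
Spread: r - g = 0.135 - 0.0346 = 0.1004
Substituting: PV = $1,350.00 / 0.1004
PV = $13,446.22

$13,446.22


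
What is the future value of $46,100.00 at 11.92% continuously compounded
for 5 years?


Formula: FV = P * e^(r*t)
Exponent: r*t = 0.1192 * 5 = 0.596
e^(0.596) = 1.814845
FV = $46,100.00 * 1.814845 = $83,664.35

$83,664.35


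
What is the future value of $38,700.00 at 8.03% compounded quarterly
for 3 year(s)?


Formula: FV = P * (1 + r/m)^(m*t)
Period rate: r/m = 0.0803 / 4 = 0.020075
Total periods: m*t = 4 * 3 = 12
Growth factor: (1 + 0.020075)^12 = 1.269361
FV = $38,700.00 * 1.269361 = $49,124.28

$49,124.28


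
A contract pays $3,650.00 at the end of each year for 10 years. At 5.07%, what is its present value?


Formula: PV = PMT * (1 - (1+r)^(-n)) / r
Discount factor: (1 + 0.0507)^(-10) = 0.609835
Bracket: 1 - 0.609835 = 0.390165
PV = $3,650.00 * 0.390165 / 0.0507 = $28,088.77

$28,088.77


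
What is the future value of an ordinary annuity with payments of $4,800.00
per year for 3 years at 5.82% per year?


Formula: FV = PMT * ((1+r)^n - 1) / r
Growth factor: (1 + 0.0582)^3 = 1.184959
Numerator: 1.184959 - 1 = 0.184959
FV = $4,800.00 * 0.184959 / 0.0582 = $15,254.34

$15,254.34


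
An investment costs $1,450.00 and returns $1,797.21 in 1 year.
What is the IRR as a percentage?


Formula: IRR = C1/C0 - 1
Substituting: IRR = $1,797.21 / $1,450.00 - 1
Ratio: 1.239455 - 1 = 0.239455
IRR = 23.9455%

23.9455%


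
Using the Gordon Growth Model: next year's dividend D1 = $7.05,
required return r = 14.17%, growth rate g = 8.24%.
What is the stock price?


Formula: P = D1 / (r - g)
Spread: r - g = 0.1417 - 0.0824 = 0.0593
Substituting: P = $7.05 / 0.0593
P = $118.89

$118.89


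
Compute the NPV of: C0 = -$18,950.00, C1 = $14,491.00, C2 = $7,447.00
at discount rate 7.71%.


Formula: NPV = C0 + C1/(1+r) + C2/(1+r)^2
Discount C1: $14,491.00 / (1 + 0.0771) = $13,453.72
Discount C2: $7,447.00 / (1 + 0.0771)^2 = $6,419.03
NPV = -$18,950.00 + $13,453.72 + $6,419.03 = $922.75

$922.75


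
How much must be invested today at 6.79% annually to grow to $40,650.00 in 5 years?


Formula: PV = FV / (1 + r)^n
Substituting: PV = $40,650.00 / (1 + 0.0679)^5
Discount factor: (1.0679)^5 = 1.388842
PV = $40,650.00 / 1.388842 = $29,268.98

$29,268.98


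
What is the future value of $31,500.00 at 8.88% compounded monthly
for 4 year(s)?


Formula: FV = P * (1 + r/m)^(m*t)
Period rate: r/m = 0.0888 / 12 = 0.0074
Total periods: m*t = 12 * 4 = 48
Growth factor: (1 + 0.0074)^48 = 1.424602
FV = $31,500.00 * 1.424602 = $44,874.95

$44,874.95


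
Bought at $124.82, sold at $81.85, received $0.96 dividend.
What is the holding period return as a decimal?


Formula: HPR = (P1 - P0 + D) / P0
Gain: $81.85 - $124.82 + $0.96 = -$42.01
HPR = -$42.01 / $124.82 = -0.3366

-0.3366


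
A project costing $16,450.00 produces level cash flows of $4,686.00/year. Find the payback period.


Formula: Payback = investment / annual cash flow
Substituting: Payback = $16,450.00 / $4,686.00
Payback = 3.5105 years

3.5105 years


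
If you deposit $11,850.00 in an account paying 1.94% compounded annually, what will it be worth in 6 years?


Formula: FV = P * (1 + r)^n
Substituting: FV = $11,850.00 * (1 + 0.0194)^6
Growth factor: (1.0194)^6 = 1.122194
FV = $11,850.00 * 1.122194 = $13,297.99

$13,297.99


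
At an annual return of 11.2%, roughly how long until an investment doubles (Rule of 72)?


Formula: Years ≈ 72 / r
Substituting: Years ≈ 72 / 11.2
Years ≈ 6.4

6.4 years


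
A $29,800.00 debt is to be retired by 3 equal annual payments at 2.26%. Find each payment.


Formula: PMT = PV * r / (1 - (1+r)^(-n))
Denominator: 1 - (1 + 0.0226)^(-3) = 0.064847
Numerator: $29,800.00 * 0.0226 = 673.48
PMT = 673.48 / 0.064847 = $10,385.66

$10,385.66


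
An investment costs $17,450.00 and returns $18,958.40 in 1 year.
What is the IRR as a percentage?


Formula: IRR = C1/C0 - 1
Substituting: IRR = $18,958.40 / $17,450.00 - 1
Ratio: 1.086441 - 1 = 0.086441
IRR = 8.6441%

8.6441%


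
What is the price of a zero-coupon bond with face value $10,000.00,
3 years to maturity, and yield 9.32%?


Formula: Price = FV / (1 + r)^n
Substituting: Price = $10,000.00 / (1 + 0.0932)^3
Discount factor: (1.0932)^3 = 1.306468
Price = $10,000.00 / 1.306468 = $7,654.22

$7,654.22


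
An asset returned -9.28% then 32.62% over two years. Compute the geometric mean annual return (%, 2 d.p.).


Formula: Geometric mean = ((1+r1)*(1+r2))^(1/2) - 1
Product: (1 + -0.0928) * (1 + 0.3262) = 0.9072 * 1.3262 = 1.203129
Square root: 1.203129^0.5 = 1.096872
Geometric mean = 1.096872 - 1 = 0.096872
As percentage: 9.69%

9.69%


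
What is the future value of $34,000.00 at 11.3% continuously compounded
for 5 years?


Formula: FV = P * e^(r*t)
Exponent: r*t = 0.113 * 5 = 0.565
e^(0.565) = 1.759448
FV = $34,000.00 * 1.759448 = $59,821.22

$59,821.22


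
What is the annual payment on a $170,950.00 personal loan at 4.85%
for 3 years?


Formula: PMT = PV * r / (1 - (1+r)^(-n))
Denominator: 1 - (1 + 0.0485)^(-3) = 0.13245
Numerator: $170,950.00 * 0.0485 = 8291.075
PMT = 8291.075 / 0.13245 = $62,597.94

$62,597.94


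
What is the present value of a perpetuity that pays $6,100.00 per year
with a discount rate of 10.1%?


Formula: PV = C / r
Substituting: PV = $6,100.00 / 0.101
PV = $60,396.04

$60,396.04


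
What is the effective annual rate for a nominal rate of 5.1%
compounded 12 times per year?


Formula: EAR = (1 + r/m)^m - 1
Period rate: r/m = 0.051 / 12 = 0.00425
Compounding: (1 + 0.00425)^12 = 1.052209
EAR = 1.052209 - 1 = 0.052209

0.052209


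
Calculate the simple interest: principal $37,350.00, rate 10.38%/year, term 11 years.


Formula: I = P * r * t
Substituting: I = $37,350.00 * 0.1038 * 11
Step: I = $37,350.00 * 1.1418
I = $42,646.23

$42,646.23


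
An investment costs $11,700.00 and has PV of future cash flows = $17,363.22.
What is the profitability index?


Formula: PI = PV(cash flows) / initial investment
Substituting: PI = $17,363.22 / $11,700.00
PI = 1.484

1.484


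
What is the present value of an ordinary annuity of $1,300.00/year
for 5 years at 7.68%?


Formula: PV = PMT * (1 - (1+r)^(-n)) / r
Discount factor: (1 + 0.0768)^(-5) = 0.690756
Bracket: 1 - 0.690756 = 0.309244
PV = $1,300.00 * 0.309244 / 0.0768 = $5,234.60

$5,234.60


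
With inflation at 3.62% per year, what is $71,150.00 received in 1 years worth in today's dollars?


Formula: Real value = nominal / (1 + inflation)^years
Price level: (1 + 0.0362)^1 = 1.0362
Real value = $71,150.00 / 1.0362 = $68,664.35

$68,664.35


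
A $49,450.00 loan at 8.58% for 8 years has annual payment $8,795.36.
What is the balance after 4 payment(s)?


Formula: Balance = PV*(1+r)^k - PMT*((1+r)^k - 1)/r
Growth: (1 + 0.0858)^4 = 1.389951
Accumulated factor: ((1+r)^k - 1)/r = 4.544878
Balance = $49,450.00 * 1.389951 - $8,795.36 * 4.544878
Balance = $28,759.21

$28,759.21


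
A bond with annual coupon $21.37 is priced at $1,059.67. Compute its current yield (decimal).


Formula: Current yield = annual coupon / price
Substituting: CY = $21.37 / $1,059.67
CY = 0.020167

0.020167


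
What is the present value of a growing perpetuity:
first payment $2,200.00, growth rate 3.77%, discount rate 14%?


Formula: PV = C / (r - g)
Spread: r - g = 0.14 - 0.0377 = 0.1023
Substituting: PV = $2,200.00 / 0.1023
PV = $21,505.38

$21,505.38


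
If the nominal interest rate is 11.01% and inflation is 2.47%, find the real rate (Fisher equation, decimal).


Formula: (1 + r_real) = (1 + r_nom) / (1 + inflation)
Substituting: (1 + r_real) = 1.1101 / 1.0247
(1 + r_real) = 1.083341
r_real = 1.083341 - 1 = 0.083341

0.083341


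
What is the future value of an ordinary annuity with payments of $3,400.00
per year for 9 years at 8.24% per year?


Formula: FV = PMT * ((1+r)^n - 1) / r
Growth factor: (1 + 0.0824)^9 = 2.039342
Numerator: 2.039342 - 1 = 1.039342
FV = $3,400.00 * 1.039342 / 0.0824 = $42,885.47

$42,885.47
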